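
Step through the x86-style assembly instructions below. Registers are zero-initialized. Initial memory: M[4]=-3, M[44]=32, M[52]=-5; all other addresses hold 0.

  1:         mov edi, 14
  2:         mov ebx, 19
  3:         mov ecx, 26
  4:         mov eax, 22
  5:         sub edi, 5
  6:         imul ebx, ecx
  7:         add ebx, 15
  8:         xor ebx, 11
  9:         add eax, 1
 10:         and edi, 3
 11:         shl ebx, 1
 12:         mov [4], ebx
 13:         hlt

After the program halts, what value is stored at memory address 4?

1004

mov edi, 14 → edi=14
mov ebx, 19 → ebx=19
mov ecx, 26 → ecx=26
mov eax, 22 → eax=22
sub edi, 5 → edi=14-5=9
imul ebx, ecx → ebx=19*26=494
add ebx, 15 → ebx=494+15=509
xor ebx, 11 → ebx=509^11=502
add eax, 1 → eax=22+1=23
and edi, 3 → edi=9&3=1
shl ebx, 1 → ebx=502<<1=1004
mov [4], ebx → M[4]=1004
halt.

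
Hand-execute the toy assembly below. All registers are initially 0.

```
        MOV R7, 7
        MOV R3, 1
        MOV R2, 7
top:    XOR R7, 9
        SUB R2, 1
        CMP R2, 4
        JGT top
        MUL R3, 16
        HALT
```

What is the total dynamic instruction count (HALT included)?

MOV R7, 7 → R7=7
MOV R3, 1 → R3=1
MOV R2, 7 → R2=7
XOR R7, 9 → R7=7^9=14
SUB R2, 1 → R2=7-1=6
CMP R2, 4  (cmp 6,4)
JGT top: taken
XOR R7, 9 → R7=14^9=7
SUB R2, 1 → R2=6-1=5
CMP R2, 4  (cmp 5,4)
JGT top: taken
XOR R7, 9 → R7=7^9=14
SUB R2, 1 → R2=5-1=4
CMP R2, 4  (cmp 4,4)
JGT top: not taken
MUL R3, 16 → R3=1*16=16
halt.
Total executed instructions: 17.

17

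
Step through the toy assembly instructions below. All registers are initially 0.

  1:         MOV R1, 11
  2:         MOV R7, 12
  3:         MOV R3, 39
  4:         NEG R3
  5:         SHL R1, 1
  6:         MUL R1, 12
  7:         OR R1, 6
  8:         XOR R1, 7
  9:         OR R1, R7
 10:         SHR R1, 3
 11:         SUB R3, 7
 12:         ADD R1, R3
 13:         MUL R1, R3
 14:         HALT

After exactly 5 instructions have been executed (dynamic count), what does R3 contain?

-39

after MOV R1, 11: R1=11
after MOV R7, 12: R7=12
after MOV R3, 39: R3=39
after NEG R3: R3=-(39)=-39
after SHL R1, 1: R1=11<<1=22
After step 5: R3 = -39.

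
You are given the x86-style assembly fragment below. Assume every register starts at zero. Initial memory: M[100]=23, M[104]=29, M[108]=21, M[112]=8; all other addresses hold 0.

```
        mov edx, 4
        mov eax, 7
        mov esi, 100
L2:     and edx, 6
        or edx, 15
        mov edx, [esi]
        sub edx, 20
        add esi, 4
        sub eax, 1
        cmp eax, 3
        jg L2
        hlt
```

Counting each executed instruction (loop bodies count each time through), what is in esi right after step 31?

after mov edx, 4: edx=4
after mov eax, 7: eax=7
after mov esi, 100: esi=100
after and edx, 6: edx=4&6=4
after or edx, 15: edx=4|15=15
after mov edx, [esi]: edx=M[100]=23
after sub edx, 20: edx=23-20=3
after add esi, 4: esi=100+4=104
after sub eax, 1: eax=7-1=6
cmp eax, 3  (cmp 6,3)
jg L2: taken
after and edx, 6: edx=3&6=2
after or edx, 15: edx=2|15=15
after mov edx, [esi]: edx=M[104]=29
after sub edx, 20: edx=29-20=9
after add esi, 4: esi=104+4=108
after sub eax, 1: eax=6-1=5
cmp eax, 3  (cmp 5,3)
jg L2: taken
after and edx, 6: edx=9&6=0
after or edx, 15: edx=0|15=15
after mov edx, [esi]: edx=M[108]=21
after sub edx, 20: edx=21-20=1
after add esi, 4: esi=108+4=112
after sub eax, 1: eax=5-1=4
cmp eax, 3  (cmp 4,3)
jg L2: taken
after and edx, 6: edx=1&6=0
after or edx, 15: edx=0|15=15
after mov edx, [esi]: edx=M[112]=8
after sub edx, 20: edx=8-20=-12
After step 31: esi = 112.

112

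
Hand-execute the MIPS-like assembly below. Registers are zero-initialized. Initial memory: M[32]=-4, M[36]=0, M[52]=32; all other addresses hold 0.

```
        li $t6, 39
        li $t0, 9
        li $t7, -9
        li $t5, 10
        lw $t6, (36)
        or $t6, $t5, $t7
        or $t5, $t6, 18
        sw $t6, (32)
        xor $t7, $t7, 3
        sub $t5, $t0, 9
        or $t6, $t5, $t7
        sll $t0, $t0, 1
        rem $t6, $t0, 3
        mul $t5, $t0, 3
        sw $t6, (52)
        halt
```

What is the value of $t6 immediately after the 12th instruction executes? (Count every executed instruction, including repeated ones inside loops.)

li $t6, 39 → $t6=39
li $t0, 9 → $t0=9
li $t7, -9 → $t7=-9
li $t5, 10 → $t5=10
lw $t6, (36) → $t6=M[36]=0
or $t6, $t5, $t7 → $t6=10|(-9)=-1
or $t5, $t6, 18 → $t5=(-1)|18=-1
sw $t6, (32) → M[32]=-1
xor $t7, $t7, 3 → $t7=(-9)^3=-12
sub $t5, $t0, 9 → $t5=9-9=0
or $t6, $t5, $t7 → $t6=0|(-12)=-12
sll $t0, $t0, 1 → $t0=9<<1=18
After step 12: $t6 = -12.

-12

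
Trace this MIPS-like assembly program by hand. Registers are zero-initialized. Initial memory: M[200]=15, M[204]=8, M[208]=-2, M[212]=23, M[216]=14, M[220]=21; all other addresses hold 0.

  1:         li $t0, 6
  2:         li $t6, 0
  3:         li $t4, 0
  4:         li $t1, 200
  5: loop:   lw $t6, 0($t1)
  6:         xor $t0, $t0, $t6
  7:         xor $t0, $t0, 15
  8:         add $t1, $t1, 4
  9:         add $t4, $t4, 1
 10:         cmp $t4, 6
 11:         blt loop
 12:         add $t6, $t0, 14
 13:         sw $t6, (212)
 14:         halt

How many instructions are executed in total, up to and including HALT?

49

$t0=6
$t6=0
$t4=0
$t1=200
$t6=M[200]=15
$t0=6^15=9
$t0=9^15=6
$t1=200+4=204
$t4=0+1=1
cmp $t4, 6  (cmp 1,6)
blt loop: taken
$t6=M[204]=8
$t0=6^8=14
$t0=14^15=1
$t1=204+4=208
$t4=1+1=2
cmp $t4, 6  (cmp 2,6)
blt loop: taken
$t6=M[208]=-2
$t0=1^(-2)=-1
$t0=(-1)^15=-16
$t1=208+4=212
$t4=2+1=3
cmp $t4, 6  (cmp 3,6)
blt loop: taken
$t6=M[212]=23
$t0=(-16)^23=-25
$t0=(-25)^15=-24
$t1=212+4=216
$t4=3+1=4
cmp $t4, 6  (cmp 4,6)
blt loop: taken
$t6=M[216]=14
$t0=(-24)^14=-26
$t0=(-26)^15=-23
$t1=216+4=220
$t4=4+1=5
cmp $t4, 6  (cmp 5,6)
blt loop: taken
$t6=M[220]=21
$t0=(-23)^21=-4
$t0=(-4)^15=-13
$t1=220+4=224
$t4=5+1=6
cmp $t4, 6  (cmp 6,6)
blt loop: not taken
$t6=(-13)+14=1
sw $t6, (212) → M[212]=1
halt.
Total executed instructions: 49.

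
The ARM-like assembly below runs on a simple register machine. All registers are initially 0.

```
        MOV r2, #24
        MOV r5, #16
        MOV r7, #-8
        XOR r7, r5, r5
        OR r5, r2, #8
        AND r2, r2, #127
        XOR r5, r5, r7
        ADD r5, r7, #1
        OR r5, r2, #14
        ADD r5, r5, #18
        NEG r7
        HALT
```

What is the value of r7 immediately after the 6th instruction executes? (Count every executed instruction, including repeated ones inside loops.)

r2=24
r5=16
r7=-8
r7=16^16=0
r5=24|8=24
r2=24&127=24
After step 6: r7 = 0.

0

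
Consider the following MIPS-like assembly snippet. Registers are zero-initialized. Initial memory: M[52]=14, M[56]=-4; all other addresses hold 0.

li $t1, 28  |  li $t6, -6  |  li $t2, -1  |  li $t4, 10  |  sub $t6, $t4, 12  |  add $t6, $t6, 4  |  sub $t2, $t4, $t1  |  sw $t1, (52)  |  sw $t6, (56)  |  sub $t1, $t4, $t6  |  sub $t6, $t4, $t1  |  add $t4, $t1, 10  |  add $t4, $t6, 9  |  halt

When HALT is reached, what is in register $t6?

2

li $t1, 28 → $t1=28
li $t6, -6 → $t6=-6
li $t2, -1 → $t2=-1
li $t4, 10 → $t4=10
sub $t6, $t4, 12 → $t6=10-12=-2
add $t6, $t6, 4 → $t6=(-2)+4=2
sub $t2, $t4, $t1 → $t2=10-28=-18
sw $t1, (52) → M[52]=28
sw $t6, (56) → M[56]=2
sub $t1, $t4, $t6 → $t1=10-2=8
sub $t6, $t4, $t1 → $t6=10-8=2
add $t4, $t1, 10 → $t4=8+10=18
add $t4, $t6, 9 → $t4=2+9=11
halt.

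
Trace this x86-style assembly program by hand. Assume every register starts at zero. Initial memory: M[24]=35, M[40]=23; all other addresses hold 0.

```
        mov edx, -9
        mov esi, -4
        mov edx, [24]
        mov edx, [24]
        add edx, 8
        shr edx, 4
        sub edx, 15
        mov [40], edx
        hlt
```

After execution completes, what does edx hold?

-13

after mov edx, -9: edx=-9
after mov esi, -4: esi=-4
after mov edx, [24]: edx=M[24]=35
after mov edx, [24]: edx=M[24]=35
after add edx, 8: edx=35+8=43
after shr edx, 4: edx=43>>4=2
after sub edx, 15: edx=2-15=-13
mov [40], edx → M[40]=-13
halt.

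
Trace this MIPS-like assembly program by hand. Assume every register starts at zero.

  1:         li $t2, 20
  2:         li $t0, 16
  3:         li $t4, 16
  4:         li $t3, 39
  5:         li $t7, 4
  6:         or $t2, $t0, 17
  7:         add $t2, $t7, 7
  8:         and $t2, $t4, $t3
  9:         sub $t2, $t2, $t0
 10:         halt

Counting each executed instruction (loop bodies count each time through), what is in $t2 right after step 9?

after li $t2, 20: $t2=20
after li $t0, 16: $t0=16
after li $t4, 16: $t4=16
after li $t3, 39: $t3=39
after li $t7, 4: $t7=4
after or $t2, $t0, 17: $t2=16|17=17
after add $t2, $t7, 7: $t2=4+7=11
after and $t2, $t4, $t3: $t2=16&39=0
after sub $t2, $t2, $t0: $t2=0-16=-16
After step 9: $t2 = -16.

-16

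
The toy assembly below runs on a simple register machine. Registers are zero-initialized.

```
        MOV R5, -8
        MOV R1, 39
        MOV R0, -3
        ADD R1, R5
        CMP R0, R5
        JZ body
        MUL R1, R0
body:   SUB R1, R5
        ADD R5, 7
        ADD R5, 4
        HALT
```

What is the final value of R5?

3

after MOV R5, -8: R5=-8
after MOV R1, 39: R1=39
after MOV R0, -3: R0=-3
after ADD R1, R5: R1=39+(-8)=31
CMP R0, R5  (cmp -3,-8)
JZ body: not taken
after MUL R1, R0: R1=31*(-3)=-93
after SUB R1, R5: R1=(-93)-(-8)=-85
after ADD R5, 7: R5=(-8)+7=-1
after ADD R5, 4: R5=(-1)+4=3
halt.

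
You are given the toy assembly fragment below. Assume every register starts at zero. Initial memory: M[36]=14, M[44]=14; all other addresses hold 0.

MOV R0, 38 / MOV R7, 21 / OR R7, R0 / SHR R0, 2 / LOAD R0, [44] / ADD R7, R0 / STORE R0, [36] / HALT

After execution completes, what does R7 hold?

69

R0=38
R7=21
R7=21|38=55
R0=38>>2=9
R0=M[44]=14
R7=55+14=69
STORE R0, [36] → M[36]=14
halt.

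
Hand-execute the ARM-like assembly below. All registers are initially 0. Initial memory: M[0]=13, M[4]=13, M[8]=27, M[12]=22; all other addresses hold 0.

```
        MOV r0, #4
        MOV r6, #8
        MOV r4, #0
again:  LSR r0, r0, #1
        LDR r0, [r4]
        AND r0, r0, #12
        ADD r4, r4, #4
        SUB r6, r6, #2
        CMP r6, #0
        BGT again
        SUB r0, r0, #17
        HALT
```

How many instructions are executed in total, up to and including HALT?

after MOV r0, #4: r0=4
after MOV r6, #8: r6=8
after MOV r4, #0: r4=0
after LSR r0, r0, #1: r0=4>>1=2
after LDR r0, [r4]: r0=M[0]=13
after AND r0, r0, #12: r0=13&12=12
after ADD r4, r4, #4: r4=0+4=4
after SUB r6, r6, #2: r6=8-2=6
CMP r6, #0  (cmp 6,0)
BGT again: taken
after LSR r0, r0, #1: r0=12>>1=6
after LDR r0, [r4]: r0=M[4]=13
after AND r0, r0, #12: r0=13&12=12
after ADD r4, r4, #4: r4=4+4=8
after SUB r6, r6, #2: r6=6-2=4
CMP r6, #0  (cmp 4,0)
BGT again: taken
after LSR r0, r0, #1: r0=12>>1=6
after LDR r0, [r4]: r0=M[8]=27
after AND r0, r0, #12: r0=27&12=8
after ADD r4, r4, #4: r4=8+4=12
after SUB r6, r6, #2: r6=4-2=2
CMP r6, #0  (cmp 2,0)
BGT again: taken
after LSR r0, r0, #1: r0=8>>1=4
after LDR r0, [r4]: r0=M[12]=22
after AND r0, r0, #12: r0=22&12=4
after ADD r4, r4, #4: r4=12+4=16
after SUB r6, r6, #2: r6=2-2=0
CMP r6, #0  (cmp 0,0)
BGT again: not taken
after SUB r0, r0, #17: r0=4-17=-13
halt.
Total executed instructions: 33.

33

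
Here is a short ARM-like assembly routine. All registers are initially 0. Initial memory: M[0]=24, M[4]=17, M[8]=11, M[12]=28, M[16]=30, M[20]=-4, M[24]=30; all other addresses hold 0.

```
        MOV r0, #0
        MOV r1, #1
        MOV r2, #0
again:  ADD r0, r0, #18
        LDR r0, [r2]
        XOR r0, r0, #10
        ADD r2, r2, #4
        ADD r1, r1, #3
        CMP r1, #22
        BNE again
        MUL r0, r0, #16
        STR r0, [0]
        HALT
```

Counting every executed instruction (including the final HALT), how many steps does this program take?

r0=0
r1=1
r2=0
r0=0+18=18
r0=M[0]=24
r0=24^10=18
r2=0+4=4
r1=1+3=4
CMP r1, #22  (cmp 4,22)
BNE again: taken
r0=18+18=36
r0=M[4]=17
r0=17^10=27
r2=4+4=8
r1=4+3=7
CMP r1, #22  (cmp 7,22)
BNE again: taken
r0=27+18=45
r0=M[8]=11
r0=11^10=1
r2=8+4=12
r1=7+3=10
CMP r1, #22  (cmp 10,22)
BNE again: taken
r0=1+18=19
r0=M[12]=28
r0=28^10=22
r2=12+4=16
r1=10+3=13
CMP r1, #22  (cmp 13,22)
BNE again: taken
r0=22+18=40
r0=M[16]=30
r0=30^10=20
r2=16+4=20
r1=13+3=16
CMP r1, #22  (cmp 16,22)
BNE again: taken
r0=20+18=38
r0=M[20]=-4
r0=(-4)^10=-10
r2=20+4=24
r1=16+3=19
CMP r1, #22  (cmp 19,22)
BNE again: taken
r0=(-10)+18=8
r0=M[24]=30
r0=30^10=20
r2=24+4=28
r1=19+3=22
CMP r1, #22  (cmp 22,22)
BNE again: not taken
r0=20*16=320
STR r0, [0] → M[0]=320
halt.
Total executed instructions: 55.

55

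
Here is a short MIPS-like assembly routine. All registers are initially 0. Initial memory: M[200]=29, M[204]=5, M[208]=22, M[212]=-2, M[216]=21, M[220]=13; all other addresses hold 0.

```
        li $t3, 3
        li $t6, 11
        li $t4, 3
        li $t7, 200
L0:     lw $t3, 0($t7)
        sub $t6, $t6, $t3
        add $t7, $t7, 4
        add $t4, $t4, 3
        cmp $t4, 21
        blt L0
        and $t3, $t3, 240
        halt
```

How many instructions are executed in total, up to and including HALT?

li $t3, 3 → $t3=3
li $t6, 11 → $t6=11
li $t4, 3 → $t4=3
li $t7, 200 → $t7=200
lw $t3, 0($t7) → $t3=M[200]=29
sub $t6, $t6, $t3 → $t6=11-29=-18
add $t7, $t7, 4 → $t7=200+4=204
add $t4, $t4, 3 → $t4=3+3=6
cmp $t4, 21  (cmp 6,21)
blt L0: taken
lw $t3, 0($t7) → $t3=M[204]=5
sub $t6, $t6, $t3 → $t6=(-18)-5=-23
add $t7, $t7, 4 → $t7=204+4=208
add $t4, $t4, 3 → $t4=6+3=9
cmp $t4, 21  (cmp 9,21)
blt L0: taken
lw $t3, 0($t7) → $t3=M[208]=22
sub $t6, $t6, $t3 → $t6=(-23)-22=-45
add $t7, $t7, 4 → $t7=208+4=212
add $t4, $t4, 3 → $t4=9+3=12
cmp $t4, 21  (cmp 12,21)
blt L0: taken
lw $t3, 0($t7) → $t3=M[212]=-2
sub $t6, $t6, $t3 → $t6=(-45)-(-2)=-43
add $t7, $t7, 4 → $t7=212+4=216
add $t4, $t4, 3 → $t4=12+3=15
cmp $t4, 21  (cmp 15,21)
blt L0: taken
lw $t3, 0($t7) → $t3=M[216]=21
sub $t6, $t6, $t3 → $t6=(-43)-21=-64
add $t7, $t7, 4 → $t7=216+4=220
add $t4, $t4, 3 → $t4=15+3=18
cmp $t4, 21  (cmp 18,21)
blt L0: taken
lw $t3, 0($t7) → $t3=M[220]=13
sub $t6, $t6, $t3 → $t6=(-64)-13=-77
add $t7, $t7, 4 → $t7=220+4=224
add $t4, $t4, 3 → $t4=18+3=21
cmp $t4, 21  (cmp 21,21)
blt L0: not taken
and $t3, $t3, 240 → $t3=13&240=0
halt.
Total executed instructions: 42.

42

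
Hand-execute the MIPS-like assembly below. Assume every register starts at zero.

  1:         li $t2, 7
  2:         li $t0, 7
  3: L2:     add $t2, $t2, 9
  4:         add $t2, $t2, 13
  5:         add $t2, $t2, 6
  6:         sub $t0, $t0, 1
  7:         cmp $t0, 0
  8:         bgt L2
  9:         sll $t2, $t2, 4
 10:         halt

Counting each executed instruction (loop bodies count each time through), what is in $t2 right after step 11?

63

$t2=7
$t0=7
$t2=7+9=16
$t2=16+13=29
$t2=29+6=35
$t0=7-1=6
cmp $t0, 0  (cmp 6,0)
bgt L2: taken
$t2=35+9=44
$t2=44+13=57
$t2=57+6=63
After step 11: $t2 = 63.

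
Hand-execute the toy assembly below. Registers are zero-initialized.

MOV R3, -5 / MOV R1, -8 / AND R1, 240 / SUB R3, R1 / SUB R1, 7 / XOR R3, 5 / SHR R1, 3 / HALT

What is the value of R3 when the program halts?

-242

MOV R3, -5 → R3=-5
MOV R1, -8 → R1=-8
AND R1, 240 → R1=(-8)&240=240
SUB R3, R1 → R3=(-5)-240=-245
SUB R1, 7 → R1=240-7=233
XOR R3, 5 → R3=(-245)^5=-242
SHR R1, 3 → R1=233>>3=29
halt.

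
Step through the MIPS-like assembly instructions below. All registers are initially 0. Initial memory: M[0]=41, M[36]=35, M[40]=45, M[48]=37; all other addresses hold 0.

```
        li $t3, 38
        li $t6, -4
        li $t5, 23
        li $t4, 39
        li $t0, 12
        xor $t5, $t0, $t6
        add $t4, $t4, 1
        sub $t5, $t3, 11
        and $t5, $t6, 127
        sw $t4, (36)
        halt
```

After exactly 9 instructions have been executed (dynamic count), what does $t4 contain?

40

li $t3, 38 → $t3=38
li $t6, -4 → $t6=-4
li $t5, 23 → $t5=23
li $t4, 39 → $t4=39
li $t0, 12 → $t0=12
xor $t5, $t0, $t6 → $t5=12^(-4)=-16
add $t4, $t4, 1 → $t4=39+1=40
sub $t5, $t3, 11 → $t5=38-11=27
and $t5, $t6, 127 → $t5=(-4)&127=124
After step 9: $t4 = 40.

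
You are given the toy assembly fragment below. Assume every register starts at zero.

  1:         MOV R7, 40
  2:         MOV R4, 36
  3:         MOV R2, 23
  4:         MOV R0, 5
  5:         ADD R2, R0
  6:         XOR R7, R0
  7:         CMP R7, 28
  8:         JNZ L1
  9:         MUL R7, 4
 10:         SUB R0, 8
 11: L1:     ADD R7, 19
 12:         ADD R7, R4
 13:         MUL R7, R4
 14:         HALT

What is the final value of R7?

3600

after MOV R7, 40: R7=40
after MOV R4, 36: R4=36
after MOV R2, 23: R2=23
after MOV R0, 5: R0=5
after ADD R2, R0: R2=23+5=28
after XOR R7, R0: R7=40^5=45
CMP R7, 28  (cmp 45,28)
JNZ L1: taken
after ADD R7, 19: R7=45+19=64
after ADD R7, R4: R7=64+36=100
after MUL R7, R4: R7=100*36=3600
halt.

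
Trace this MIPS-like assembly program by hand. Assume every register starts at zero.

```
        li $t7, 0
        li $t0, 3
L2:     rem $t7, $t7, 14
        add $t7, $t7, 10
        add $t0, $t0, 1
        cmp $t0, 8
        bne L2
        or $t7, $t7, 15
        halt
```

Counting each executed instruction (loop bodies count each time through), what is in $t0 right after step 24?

$t7=0
$t0=3
$t7=0%14=0
$t7=0+10=10
$t0=3+1=4
cmp $t0, 8  (cmp 4,8)
bne L2: taken
$t7=10%14=10
$t7=10+10=20
$t0=4+1=5
cmp $t0, 8  (cmp 5,8)
bne L2: taken
$t7=20%14=6
$t7=6+10=16
$t0=5+1=6
cmp $t0, 8  (cmp 6,8)
bne L2: taken
$t7=16%14=2
$t7=2+10=12
$t0=6+1=7
cmp $t0, 8  (cmp 7,8)
bne L2: taken
$t7=12%14=12
$t7=12+10=22
After step 24: $t0 = 7.

7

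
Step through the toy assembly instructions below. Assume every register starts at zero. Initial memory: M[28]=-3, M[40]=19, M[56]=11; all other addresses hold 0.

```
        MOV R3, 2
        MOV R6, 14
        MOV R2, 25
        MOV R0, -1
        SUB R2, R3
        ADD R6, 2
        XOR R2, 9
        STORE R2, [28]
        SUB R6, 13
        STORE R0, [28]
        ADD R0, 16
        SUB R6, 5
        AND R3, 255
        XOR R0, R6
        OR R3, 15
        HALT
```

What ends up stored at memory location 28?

after MOV R3, 2: R3=2
after MOV R6, 14: R6=14
after MOV R2, 25: R2=25
after MOV R0, -1: R0=-1
after SUB R2, R3: R2=25-2=23
after ADD R6, 2: R6=14+2=16
after XOR R2, 9: R2=23^9=30
STORE R2, [28] → M[28]=30
after SUB R6, 13: R6=16-13=3
STORE R0, [28] → M[28]=-1
after ADD R0, 16: R0=(-1)+16=15
after SUB R6, 5: R6=3-5=-2
after AND R3, 255: R3=2&255=2
after XOR R0, R6: R0=15^(-2)=-15
after OR R3, 15: R3=2|15=15
halt.

-1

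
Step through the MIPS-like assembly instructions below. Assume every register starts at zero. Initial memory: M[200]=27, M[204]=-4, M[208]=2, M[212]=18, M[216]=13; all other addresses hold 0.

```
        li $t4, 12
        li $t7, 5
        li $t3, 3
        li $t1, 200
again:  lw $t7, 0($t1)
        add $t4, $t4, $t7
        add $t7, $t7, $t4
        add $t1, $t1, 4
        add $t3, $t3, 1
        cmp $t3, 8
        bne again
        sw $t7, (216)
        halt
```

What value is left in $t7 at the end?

$t4=12
$t7=5
$t3=3
$t1=200
$t7=M[200]=27
$t4=12+27=39
$t7=27+39=66
$t1=200+4=204
$t3=3+1=4
cmp $t3, 8  (cmp 4,8)
bne again: taken
$t7=M[204]=-4
$t4=39+(-4)=35
$t7=(-4)+35=31
$t1=204+4=208
$t3=4+1=5
cmp $t3, 8  (cmp 5,8)
bne again: taken
$t7=M[208]=2
$t4=35+2=37
$t7=2+37=39
$t1=208+4=212
$t3=5+1=6
cmp $t3, 8  (cmp 6,8)
bne again: taken
$t7=M[212]=18
$t4=37+18=55
$t7=18+55=73
$t1=212+4=216
$t3=6+1=7
cmp $t3, 8  (cmp 7,8)
bne again: taken
$t7=M[216]=13
$t4=55+13=68
$t7=13+68=81
$t1=216+4=220
$t3=7+1=8
cmp $t3, 8  (cmp 8,8)
bne again: not taken
sw $t7, (216) → M[216]=81
halt.

81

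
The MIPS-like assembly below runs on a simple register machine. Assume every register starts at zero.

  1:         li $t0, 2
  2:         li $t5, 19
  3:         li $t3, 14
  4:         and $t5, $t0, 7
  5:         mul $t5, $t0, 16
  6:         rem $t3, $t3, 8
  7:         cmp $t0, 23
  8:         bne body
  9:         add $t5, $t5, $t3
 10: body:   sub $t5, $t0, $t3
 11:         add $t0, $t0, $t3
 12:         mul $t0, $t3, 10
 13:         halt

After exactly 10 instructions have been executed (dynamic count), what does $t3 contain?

6

$t0=2
$t5=19
$t3=14
$t5=2&7=2
$t5=2*16=32
$t3=14%8=6
cmp $t0, 23  (cmp 2,23)
bne body: taken
$t5=2-6=-4
$t0=2+6=8
After step 10: $t3 = 6.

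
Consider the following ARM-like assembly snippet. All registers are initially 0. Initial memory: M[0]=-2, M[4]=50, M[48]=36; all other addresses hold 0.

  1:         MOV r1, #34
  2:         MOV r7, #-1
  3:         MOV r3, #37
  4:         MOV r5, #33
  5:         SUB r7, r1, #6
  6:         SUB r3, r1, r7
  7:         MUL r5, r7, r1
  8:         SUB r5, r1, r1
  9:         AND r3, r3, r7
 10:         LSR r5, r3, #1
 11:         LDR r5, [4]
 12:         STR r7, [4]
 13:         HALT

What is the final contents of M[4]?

r1=34
r7=-1
r3=37
r5=33
r7=34-6=28
r3=34-28=6
r5=28*34=952
r5=34-34=0
r3=6&28=4
r5=4>>1=2
r5=M[4]=50
STR r7, [4] → M[4]=28
halt.

28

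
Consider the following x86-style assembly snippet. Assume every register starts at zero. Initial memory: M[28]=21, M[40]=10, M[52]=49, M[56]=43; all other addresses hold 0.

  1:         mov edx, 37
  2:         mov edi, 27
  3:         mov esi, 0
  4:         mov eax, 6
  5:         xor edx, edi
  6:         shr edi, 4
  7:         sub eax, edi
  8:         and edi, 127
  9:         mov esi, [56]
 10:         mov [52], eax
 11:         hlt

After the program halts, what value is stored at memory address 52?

5

edx=37
edi=27
esi=0
eax=6
edx=37^27=62
edi=27>>4=1
eax=6-1=5
edi=1&127=1
esi=M[56]=43
mov [52], eax → M[52]=5
halt.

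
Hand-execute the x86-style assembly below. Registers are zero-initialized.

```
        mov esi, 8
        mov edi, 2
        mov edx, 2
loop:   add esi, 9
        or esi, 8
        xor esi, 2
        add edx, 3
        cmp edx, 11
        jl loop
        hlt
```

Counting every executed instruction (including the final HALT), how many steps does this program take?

mov esi, 8 → esi=8
mov edi, 2 → edi=2
mov edx, 2 → edx=2
add esi, 9 → esi=8+9=17
or esi, 8 → esi=17|8=25
xor esi, 2 → esi=25^2=27
add edx, 3 → edx=2+3=5
cmp edx, 11  (cmp 5,11)
jl loop: taken
add esi, 9 → esi=27+9=36
or esi, 8 → esi=36|8=44
xor esi, 2 → esi=44^2=46
add edx, 3 → edx=5+3=8
cmp edx, 11  (cmp 8,11)
jl loop: taken
add esi, 9 → esi=46+9=55
or esi, 8 → esi=55|8=63
xor esi, 2 → esi=63^2=61
add edx, 3 → edx=8+3=11
cmp edx, 11  (cmp 11,11)
jl loop: not taken
halt.
Total executed instructions: 22.

22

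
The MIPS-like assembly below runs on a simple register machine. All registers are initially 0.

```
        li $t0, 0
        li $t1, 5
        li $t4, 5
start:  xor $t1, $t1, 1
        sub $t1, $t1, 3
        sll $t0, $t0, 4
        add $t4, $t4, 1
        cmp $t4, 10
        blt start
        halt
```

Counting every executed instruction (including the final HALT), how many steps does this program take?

34

li $t0, 0 → $t0=0
li $t1, 5 → $t1=5
li $t4, 5 → $t4=5
xor $t1, $t1, 1 → $t1=5^1=4
sub $t1, $t1, 3 → $t1=4-3=1
sll $t0, $t0, 4 → $t0=0<<4=0
add $t4, $t4, 1 → $t4=5+1=6
cmp $t4, 10  (cmp 6,10)
blt start: taken
xor $t1, $t1, 1 → $t1=1^1=0
sub $t1, $t1, 3 → $t1=0-3=-3
sll $t0, $t0, 4 → $t0=0<<4=0
add $t4, $t4, 1 → $t4=6+1=7
cmp $t4, 10  (cmp 7,10)
blt start: taken
xor $t1, $t1, 1 → $t1=(-3)^1=-4
sub $t1, $t1, 3 → $t1=(-4)-3=-7
sll $t0, $t0, 4 → $t0=0<<4=0
add $t4, $t4, 1 → $t4=7+1=8
cmp $t4, 10  (cmp 8,10)
blt start: taken
xor $t1, $t1, 1 → $t1=(-7)^1=-8
sub $t1, $t1, 3 → $t1=(-8)-3=-11
sll $t0, $t0, 4 → $t0=0<<4=0
add $t4, $t4, 1 → $t4=8+1=9
cmp $t4, 10  (cmp 9,10)
blt start: taken
xor $t1, $t1, 1 → $t1=(-11)^1=-12
sub $t1, $t1, 3 → $t1=(-12)-3=-15
sll $t0, $t0, 4 → $t0=0<<4=0
add $t4, $t4, 1 → $t4=9+1=10
cmp $t4, 10  (cmp 10,10)
blt start: not taken
halt.
Total executed instructions: 34.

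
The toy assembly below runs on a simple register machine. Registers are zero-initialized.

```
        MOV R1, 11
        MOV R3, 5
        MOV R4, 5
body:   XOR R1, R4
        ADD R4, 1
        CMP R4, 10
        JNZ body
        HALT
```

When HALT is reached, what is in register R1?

R1=11
R3=5
R4=5
R1=11^5=14
R4=5+1=6
CMP R4, 10  (cmp 6,10)
JNZ body: taken
R1=14^6=8
R4=6+1=7
CMP R4, 10  (cmp 7,10)
JNZ body: taken
R1=8^7=15
R4=7+1=8
CMP R4, 10  (cmp 8,10)
JNZ body: taken
R1=15^8=7
R4=8+1=9
CMP R4, 10  (cmp 9,10)
JNZ body: taken
R1=7^9=14
R4=9+1=10
CMP R4, 10  (cmp 10,10)
JNZ body: not taken
halt.

14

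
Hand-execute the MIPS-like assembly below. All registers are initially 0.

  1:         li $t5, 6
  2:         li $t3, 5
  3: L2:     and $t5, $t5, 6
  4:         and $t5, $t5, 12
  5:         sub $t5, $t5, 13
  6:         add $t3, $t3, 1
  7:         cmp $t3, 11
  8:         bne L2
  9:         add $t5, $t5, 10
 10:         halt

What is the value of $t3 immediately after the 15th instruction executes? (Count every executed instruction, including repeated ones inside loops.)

7

li $t5, 6 → $t5=6
li $t3, 5 → $t3=5
and $t5, $t5, 6 → $t5=6&6=6
and $t5, $t5, 12 → $t5=6&12=4
sub $t5, $t5, 13 → $t5=4-13=-9
add $t3, $t3, 1 → $t3=5+1=6
cmp $t3, 11  (cmp 6,11)
bne L2: taken
and $t5, $t5, 6 → $t5=(-9)&6=6
and $t5, $t5, 12 → $t5=6&12=4
sub $t5, $t5, 13 → $t5=4-13=-9
add $t3, $t3, 1 → $t3=6+1=7
cmp $t3, 11  (cmp 7,11)
bne L2: taken
and $t5, $t5, 6 → $t5=(-9)&6=6
After step 15: $t3 = 7.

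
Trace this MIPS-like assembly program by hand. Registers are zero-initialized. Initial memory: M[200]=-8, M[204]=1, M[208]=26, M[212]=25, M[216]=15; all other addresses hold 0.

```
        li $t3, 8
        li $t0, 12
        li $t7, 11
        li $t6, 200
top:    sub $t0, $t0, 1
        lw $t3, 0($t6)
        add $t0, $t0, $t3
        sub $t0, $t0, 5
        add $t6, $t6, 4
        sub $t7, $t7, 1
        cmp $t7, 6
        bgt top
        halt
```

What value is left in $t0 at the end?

after li $t3, 8: $t3=8
after li $t0, 12: $t0=12
after li $t7, 11: $t7=11
after li $t6, 200: $t6=200
after sub $t0, $t0, 1: $t0=12-1=11
after lw $t3, 0($t6): $t3=M[200]=-8
after add $t0, $t0, $t3: $t0=11+(-8)=3
after sub $t0, $t0, 5: $t0=3-5=-2
after add $t6, $t6, 4: $t6=200+4=204
after sub $t7, $t7, 1: $t7=11-1=10
cmp $t7, 6  (cmp 10,6)
bgt top: taken
after sub $t0, $t0, 1: $t0=(-2)-1=-3
after lw $t3, 0($t6): $t3=M[204]=1
after add $t0, $t0, $t3: $t0=(-3)+1=-2
after sub $t0, $t0, 5: $t0=(-2)-5=-7
after add $t6, $t6, 4: $t6=204+4=208
after sub $t7, $t7, 1: $t7=10-1=9
cmp $t7, 6  (cmp 9,6)
bgt top: taken
after sub $t0, $t0, 1: $t0=(-7)-1=-8
after lw $t3, 0($t6): $t3=M[208]=26
after add $t0, $t0, $t3: $t0=(-8)+26=18
after sub $t0, $t0, 5: $t0=18-5=13
after add $t6, $t6, 4: $t6=208+4=212
after sub $t7, $t7, 1: $t7=9-1=8
cmp $t7, 6  (cmp 8,6)
bgt top: taken
after sub $t0, $t0, 1: $t0=13-1=12
after lw $t3, 0($t6): $t3=M[212]=25
after add $t0, $t0, $t3: $t0=12+25=37
after sub $t0, $t0, 5: $t0=37-5=32
after add $t6, $t6, 4: $t6=212+4=216
after sub $t7, $t7, 1: $t7=8-1=7
cmp $t7, 6  (cmp 7,6)
bgt top: taken
after sub $t0, $t0, 1: $t0=32-1=31
after lw $t3, 0($t6): $t3=M[216]=15
after add $t0, $t0, $t3: $t0=31+15=46
after sub $t0, $t0, 5: $t0=46-5=41
after add $t6, $t6, 4: $t6=216+4=220
after sub $t7, $t7, 1: $t7=7-1=6
cmp $t7, 6  (cmp 6,6)
bgt top: not taken
halt.

41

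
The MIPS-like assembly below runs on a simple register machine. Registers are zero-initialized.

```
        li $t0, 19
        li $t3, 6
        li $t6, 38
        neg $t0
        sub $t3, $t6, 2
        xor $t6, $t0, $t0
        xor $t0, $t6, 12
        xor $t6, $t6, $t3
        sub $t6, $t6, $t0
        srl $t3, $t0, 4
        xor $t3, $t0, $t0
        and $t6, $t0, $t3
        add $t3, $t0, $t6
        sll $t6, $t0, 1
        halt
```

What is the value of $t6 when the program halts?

li $t0, 19 → $t0=19
li $t3, 6 → $t3=6
li $t6, 38 → $t6=38
neg $t0 → $t0=-(19)=-19
sub $t3, $t6, 2 → $t3=38-2=36
xor $t6, $t0, $t0 → $t6=(-19)^(-19)=0
xor $t0, $t6, 12 → $t0=0^12=12
xor $t6, $t6, $t3 → $t6=0^36=36
sub $t6, $t6, $t0 → $t6=36-12=24
srl $t3, $t0, 4 → $t3=12>>4=0
xor $t3, $t0, $t0 → $t3=12^12=0
and $t6, $t0, $t3 → $t6=12&0=0
add $t3, $t0, $t6 → $t3=12+0=12
sll $t6, $t0, 1 → $t6=12<<1=24
halt.

24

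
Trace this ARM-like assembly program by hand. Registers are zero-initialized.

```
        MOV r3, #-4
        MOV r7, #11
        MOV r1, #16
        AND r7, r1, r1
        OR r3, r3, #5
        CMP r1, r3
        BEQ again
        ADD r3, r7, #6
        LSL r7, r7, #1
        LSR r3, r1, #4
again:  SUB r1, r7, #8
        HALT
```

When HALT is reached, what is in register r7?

MOV r3, #-4 → r3=-4
MOV r7, #11 → r7=11
MOV r1, #16 → r1=16
AND r7, r1, r1 → r7=16&16=16
OR r3, r3, #5 → r3=(-4)|5=-3
CMP r1, r3  (cmp 16,-3)
BEQ again: not taken
ADD r3, r7, #6 → r3=16+6=22
LSL r7, r7, #1 → r7=16<<1=32
LSR r3, r1, #4 → r3=16>>4=1
SUB r1, r7, #8 → r1=32-8=24
halt.

32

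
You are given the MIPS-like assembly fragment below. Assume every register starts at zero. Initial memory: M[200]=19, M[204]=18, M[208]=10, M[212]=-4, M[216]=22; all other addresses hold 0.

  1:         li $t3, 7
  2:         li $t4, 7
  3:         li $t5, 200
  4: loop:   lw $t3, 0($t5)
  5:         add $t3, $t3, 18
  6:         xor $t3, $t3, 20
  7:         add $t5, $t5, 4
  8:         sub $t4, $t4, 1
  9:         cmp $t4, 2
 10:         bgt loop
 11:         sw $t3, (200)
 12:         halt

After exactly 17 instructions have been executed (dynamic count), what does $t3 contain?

48

after li $t3, 7: $t3=7
after li $t4, 7: $t4=7
after li $t5, 200: $t5=200
after lw $t3, 0($t5): $t3=M[200]=19
after add $t3, $t3, 18: $t3=19+18=37
after xor $t3, $t3, 20: $t3=37^20=49
after add $t5, $t5, 4: $t5=200+4=204
after sub $t4, $t4, 1: $t4=7-1=6
cmp $t4, 2  (cmp 6,2)
bgt loop: taken
after lw $t3, 0($t5): $t3=M[204]=18
after add $t3, $t3, 18: $t3=18+18=36
after xor $t3, $t3, 20: $t3=36^20=48
after add $t5, $t5, 4: $t5=204+4=208
after sub $t4, $t4, 1: $t4=6-1=5
cmp $t4, 2  (cmp 5,2)
bgt loop: taken
After step 17: $t3 = 48.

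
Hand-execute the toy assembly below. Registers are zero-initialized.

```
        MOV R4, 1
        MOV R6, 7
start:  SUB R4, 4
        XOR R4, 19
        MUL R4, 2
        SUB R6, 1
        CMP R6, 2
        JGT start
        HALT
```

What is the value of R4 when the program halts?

MOV R4, 1 → R4=1
MOV R6, 7 → R6=7
SUB R4, 4 → R4=1-4=-3
XOR R4, 19 → R4=(-3)^19=-18
MUL R4, 2 → R4=(-18)*2=-36
SUB R6, 1 → R6=7-1=6
CMP R6, 2  (cmp 6,2)
JGT start: taken
SUB R4, 4 → R4=(-36)-4=-40
XOR R4, 19 → R4=(-40)^19=-53
MUL R4, 2 → R4=(-53)*2=-106
SUB R6, 1 → R6=6-1=5
CMP R6, 2  (cmp 5,2)
JGT start: taken
SUB R4, 4 → R4=(-106)-4=-110
XOR R4, 19 → R4=(-110)^19=-127
MUL R4, 2 → R4=(-127)*2=-254
SUB R6, 1 → R6=5-1=4
CMP R6, 2  (cmp 4,2)
JGT start: taken
SUB R4, 4 → R4=(-254)-4=-258
XOR R4, 19 → R4=(-258)^19=-275
MUL R4, 2 → R4=(-275)*2=-550
SUB R6, 1 → R6=4-1=3
CMP R6, 2  (cmp 3,2)
JGT start: taken
SUB R4, 4 → R4=(-550)-4=-554
XOR R4, 19 → R4=(-554)^19=-571
MUL R4, 2 → R4=(-571)*2=-1142
SUB R6, 1 → R6=3-1=2
CMP R6, 2  (cmp 2,2)
JGT start: not taken
halt.

-1142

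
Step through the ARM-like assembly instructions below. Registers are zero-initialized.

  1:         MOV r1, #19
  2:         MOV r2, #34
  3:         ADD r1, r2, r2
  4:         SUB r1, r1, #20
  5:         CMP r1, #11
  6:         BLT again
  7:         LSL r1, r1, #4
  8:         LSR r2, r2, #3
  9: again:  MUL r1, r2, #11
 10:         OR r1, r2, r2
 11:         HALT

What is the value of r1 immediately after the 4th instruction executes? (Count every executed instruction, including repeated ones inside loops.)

48

r1=19
r2=34
r1=34+34=68
r1=68-20=48
After step 4: r1 = 48.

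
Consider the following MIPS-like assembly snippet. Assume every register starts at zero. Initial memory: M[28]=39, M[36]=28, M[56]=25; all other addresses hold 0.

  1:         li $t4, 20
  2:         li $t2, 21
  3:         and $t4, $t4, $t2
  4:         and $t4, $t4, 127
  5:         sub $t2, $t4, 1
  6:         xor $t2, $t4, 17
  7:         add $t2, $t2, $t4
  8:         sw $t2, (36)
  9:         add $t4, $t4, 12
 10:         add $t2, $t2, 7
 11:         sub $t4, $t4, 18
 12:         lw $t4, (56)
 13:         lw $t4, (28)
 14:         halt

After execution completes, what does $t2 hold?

li $t4, 20 → $t4=20
li $t2, 21 → $t2=21
and $t4, $t4, $t2 → $t4=20&21=20
and $t4, $t4, 127 → $t4=20&127=20
sub $t2, $t4, 1 → $t2=20-1=19
xor $t2, $t4, 17 → $t2=20^17=5
add $t2, $t2, $t4 → $t2=5+20=25
sw $t2, (36) → M[36]=25
add $t4, $t4, 12 → $t4=20+12=32
add $t2, $t2, 7 → $t2=25+7=32
sub $t4, $t4, 18 → $t4=32-18=14
lw $t4, (56) → $t4=M[56]=25
lw $t4, (28) → $t4=M[28]=39
halt.

32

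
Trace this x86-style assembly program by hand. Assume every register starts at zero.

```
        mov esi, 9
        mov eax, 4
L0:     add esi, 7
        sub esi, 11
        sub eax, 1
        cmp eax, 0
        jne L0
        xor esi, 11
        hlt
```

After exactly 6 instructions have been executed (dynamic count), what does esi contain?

after mov esi, 9: esi=9
after mov eax, 4: eax=4
after add esi, 7: esi=9+7=16
after sub esi, 11: esi=16-11=5
after sub eax, 1: eax=4-1=3
cmp eax, 0  (cmp 3,0)
After step 6: esi = 5.

5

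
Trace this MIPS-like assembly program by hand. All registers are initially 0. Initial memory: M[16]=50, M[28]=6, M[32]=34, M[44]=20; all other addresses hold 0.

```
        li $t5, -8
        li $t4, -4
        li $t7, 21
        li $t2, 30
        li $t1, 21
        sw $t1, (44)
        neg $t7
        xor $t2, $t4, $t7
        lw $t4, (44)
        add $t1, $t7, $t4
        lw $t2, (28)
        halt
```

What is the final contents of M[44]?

21

$t5=-8
$t4=-4
$t7=21
$t2=30
$t1=21
sw $t1, (44) → M[44]=21
$t7=-(21)=-21
$t2=(-4)^(-21)=23
$t4=M[44]=21
$t1=(-21)+21=0
$t2=M[28]=6
halt.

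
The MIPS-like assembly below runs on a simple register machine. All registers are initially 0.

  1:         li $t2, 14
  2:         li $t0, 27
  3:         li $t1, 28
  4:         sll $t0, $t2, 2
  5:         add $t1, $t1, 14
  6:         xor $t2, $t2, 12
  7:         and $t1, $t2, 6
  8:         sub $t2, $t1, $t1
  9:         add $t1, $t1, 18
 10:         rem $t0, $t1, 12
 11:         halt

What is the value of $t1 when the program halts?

20

after li $t2, 14: $t2=14
after li $t0, 27: $t0=27
after li $t1, 28: $t1=28
after sll $t0, $t2, 2: $t0=14<<2=56
after add $t1, $t1, 14: $t1=28+14=42
after xor $t2, $t2, 12: $t2=14^12=2
after and $t1, $t2, 6: $t1=2&6=2
after sub $t2, $t1, $t1: $t2=2-2=0
after add $t1, $t1, 18: $t1=2+18=20
after rem $t0, $t1, 12: $t0=20%12=8
halt.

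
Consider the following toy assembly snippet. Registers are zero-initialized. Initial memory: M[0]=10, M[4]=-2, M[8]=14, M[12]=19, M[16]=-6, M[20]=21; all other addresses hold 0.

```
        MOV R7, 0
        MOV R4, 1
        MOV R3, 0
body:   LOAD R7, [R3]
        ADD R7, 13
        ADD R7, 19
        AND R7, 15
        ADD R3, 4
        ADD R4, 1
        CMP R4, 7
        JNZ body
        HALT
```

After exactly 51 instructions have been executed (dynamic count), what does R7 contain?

R7=0
R4=1
R3=0
R7=M[0]=10
R7=10+13=23
R7=23+19=42
R7=42&15=10
R3=0+4=4
R4=1+1=2
CMP R4, 7  (cmp 2,7)
JNZ body: taken
R7=M[4]=-2
R7=(-2)+13=11
R7=11+19=30
R7=30&15=14
R3=4+4=8
R4=2+1=3
CMP R4, 7  (cmp 3,7)
JNZ body: taken
R7=M[8]=14
R7=14+13=27
R7=27+19=46
R7=46&15=14
R3=8+4=12
R4=3+1=4
CMP R4, 7  (cmp 4,7)
JNZ body: taken
R7=M[12]=19
R7=19+13=32
R7=32+19=51
R7=51&15=3
R3=12+4=16
R4=4+1=5
CMP R4, 7  (cmp 5,7)
JNZ body: taken
R7=M[16]=-6
R7=(-6)+13=7
R7=7+19=26
R7=26&15=10
R3=16+4=20
R4=5+1=6
CMP R4, 7  (cmp 6,7)
JNZ body: taken
R7=M[20]=21
R7=21+13=34
R7=34+19=53
R7=53&15=5
R3=20+4=24
R4=6+1=7
CMP R4, 7  (cmp 7,7)
JNZ body: not taken
After step 51: R7 = 5.

5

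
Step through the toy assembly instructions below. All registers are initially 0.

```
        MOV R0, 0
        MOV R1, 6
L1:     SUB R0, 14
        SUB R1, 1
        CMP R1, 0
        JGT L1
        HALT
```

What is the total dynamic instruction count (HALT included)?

27

R0=0
R1=6
R0=0-14=-14
R1=6-1=5
CMP R1, 0  (cmp 5,0)
JGT L1: taken
R0=(-14)-14=-28
R1=5-1=4
CMP R1, 0  (cmp 4,0)
JGT L1: taken
R0=(-28)-14=-42
R1=4-1=3
CMP R1, 0  (cmp 3,0)
JGT L1: taken
R0=(-42)-14=-56
R1=3-1=2
CMP R1, 0  (cmp 2,0)
JGT L1: taken
R0=(-56)-14=-70
R1=2-1=1
CMP R1, 0  (cmp 1,0)
JGT L1: taken
R0=(-70)-14=-84
R1=1-1=0
CMP R1, 0  (cmp 0,0)
JGT L1: not taken
halt.
Total executed instructions: 27.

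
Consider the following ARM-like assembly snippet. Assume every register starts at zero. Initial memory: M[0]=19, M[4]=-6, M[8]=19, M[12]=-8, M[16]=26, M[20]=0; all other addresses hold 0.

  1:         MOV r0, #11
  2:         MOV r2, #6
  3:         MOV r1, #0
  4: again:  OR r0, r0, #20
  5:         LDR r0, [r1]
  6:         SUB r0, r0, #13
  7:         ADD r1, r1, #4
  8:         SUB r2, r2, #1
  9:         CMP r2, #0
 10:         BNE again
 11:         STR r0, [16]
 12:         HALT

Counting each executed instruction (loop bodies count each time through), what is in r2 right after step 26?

MOV r0, #11 → r0=11
MOV r2, #6 → r2=6
MOV r1, #0 → r1=0
OR r0, r0, #20 → r0=11|20=31
LDR r0, [r1] → r0=M[0]=19
SUB r0, r0, #13 → r0=19-13=6
ADD r1, r1, #4 → r1=0+4=4
SUB r2, r2, #1 → r2=6-1=5
CMP r2, #0  (cmp 5,0)
BNE again: taken
OR r0, r0, #20 → r0=6|20=22
LDR r0, [r1] → r0=M[4]=-6
SUB r0, r0, #13 → r0=(-6)-13=-19
ADD r1, r1, #4 → r1=4+4=8
SUB r2, r2, #1 → r2=5-1=4
CMP r2, #0  (cmp 4,0)
BNE again: taken
OR r0, r0, #20 → r0=(-19)|20=-3
LDR r0, [r1] → r0=M[8]=19
SUB r0, r0, #13 → r0=19-13=6
ADD r1, r1, #4 → r1=8+4=12
SUB r2, r2, #1 → r2=4-1=3
CMP r2, #0  (cmp 3,0)
BNE again: taken
OR r0, r0, #20 → r0=6|20=22
LDR r0, [r1] → r0=M[12]=-8
After step 26: r2 = 3.

3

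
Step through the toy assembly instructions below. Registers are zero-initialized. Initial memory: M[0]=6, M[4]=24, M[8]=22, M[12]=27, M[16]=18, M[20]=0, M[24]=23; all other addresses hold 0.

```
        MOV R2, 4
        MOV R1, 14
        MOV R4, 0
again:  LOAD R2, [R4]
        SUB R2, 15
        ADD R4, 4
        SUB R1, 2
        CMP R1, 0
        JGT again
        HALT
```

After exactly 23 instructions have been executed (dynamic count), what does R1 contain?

8

R2=4
R1=14
R4=0
R2=M[0]=6
R2=6-15=-9
R4=0+4=4
R1=14-2=12
CMP R1, 0  (cmp 12,0)
JGT again: taken
R2=M[4]=24
R2=24-15=9
R4=4+4=8
R1=12-2=10
CMP R1, 0  (cmp 10,0)
JGT again: taken
R2=M[8]=22
R2=22-15=7
R4=8+4=12
R1=10-2=8
CMP R1, 0  (cmp 8,0)
JGT again: taken
R2=M[12]=27
R2=27-15=12
After step 23: R1 = 8.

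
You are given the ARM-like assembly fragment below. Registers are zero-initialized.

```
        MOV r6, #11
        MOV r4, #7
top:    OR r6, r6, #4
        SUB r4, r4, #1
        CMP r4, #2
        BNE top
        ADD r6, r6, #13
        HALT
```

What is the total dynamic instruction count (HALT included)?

after MOV r6, #11: r6=11
after MOV r4, #7: r4=7
after OR r6, r6, #4: r6=11|4=15
after SUB r4, r4, #1: r4=7-1=6
CMP r4, #2  (cmp 6,2)
BNE top: taken
after OR r6, r6, #4: r6=15|4=15
after SUB r4, r4, #1: r4=6-1=5
CMP r4, #2  (cmp 5,2)
BNE top: taken
after OR r6, r6, #4: r6=15|4=15
after SUB r4, r4, #1: r4=5-1=4
CMP r4, #2  (cmp 4,2)
BNE top: taken
after OR r6, r6, #4: r6=15|4=15
after SUB r4, r4, #1: r4=4-1=3
CMP r4, #2  (cmp 3,2)
BNE top: taken
after OR r6, r6, #4: r6=15|4=15
after SUB r4, r4, #1: r4=3-1=2
CMP r4, #2  (cmp 2,2)
BNE top: not taken
after ADD r6, r6, #13: r6=15+13=28
halt.
Total executed instructions: 24.

24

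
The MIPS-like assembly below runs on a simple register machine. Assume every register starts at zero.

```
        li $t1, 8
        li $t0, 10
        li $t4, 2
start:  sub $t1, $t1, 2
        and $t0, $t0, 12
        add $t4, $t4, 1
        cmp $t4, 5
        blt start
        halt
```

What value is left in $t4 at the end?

5

after li $t1, 8: $t1=8
after li $t0, 10: $t0=10
after li $t4, 2: $t4=2
after sub $t1, $t1, 2: $t1=8-2=6
after and $t0, $t0, 12: $t0=10&12=8
after add $t4, $t4, 1: $t4=2+1=3
cmp $t4, 5  (cmp 3,5)
blt start: taken
after sub $t1, $t1, 2: $t1=6-2=4
after and $t0, $t0, 12: $t0=8&12=8
after add $t4, $t4, 1: $t4=3+1=4
cmp $t4, 5  (cmp 4,5)
blt start: taken
after sub $t1, $t1, 2: $t1=4-2=2
after and $t0, $t0, 12: $t0=8&12=8
after add $t4, $t4, 1: $t4=4+1=5
cmp $t4, 5  (cmp 5,5)
blt start: not taken
halt.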